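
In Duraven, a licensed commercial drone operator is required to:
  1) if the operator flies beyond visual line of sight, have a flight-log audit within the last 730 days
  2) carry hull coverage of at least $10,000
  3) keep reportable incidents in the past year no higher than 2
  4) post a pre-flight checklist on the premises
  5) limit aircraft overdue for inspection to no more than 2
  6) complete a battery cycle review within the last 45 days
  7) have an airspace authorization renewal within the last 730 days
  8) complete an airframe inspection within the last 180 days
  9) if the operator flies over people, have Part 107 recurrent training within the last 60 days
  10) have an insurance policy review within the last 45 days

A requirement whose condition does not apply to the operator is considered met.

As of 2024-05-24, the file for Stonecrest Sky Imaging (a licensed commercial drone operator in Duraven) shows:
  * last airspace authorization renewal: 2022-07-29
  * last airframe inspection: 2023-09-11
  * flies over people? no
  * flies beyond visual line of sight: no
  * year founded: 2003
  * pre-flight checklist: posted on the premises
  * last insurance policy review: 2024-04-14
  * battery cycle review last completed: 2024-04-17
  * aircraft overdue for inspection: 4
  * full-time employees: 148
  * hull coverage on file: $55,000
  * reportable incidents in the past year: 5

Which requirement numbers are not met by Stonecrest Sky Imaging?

1. condition 'flies beyond visual line of sight' does not hold → requirement n/a → met
2. hull coverage $55,000 ≥ $10,000 → met
3. reportable incidents in the past year 5 > 2 → not met
4. pre-flight checklist present → met
5. aircraft overdue for inspection 4 > 2 → not met
6. battery cycle review 37 days ago vs limit 45 → met
7. airspace authorization renewal 665 days ago vs limit 730 → met
8. airframe inspection 256 days ago vs limit 180 → not met
9. condition 'flies over people' does not hold → requirement n/a → met
10. insurance policy review 40 days ago vs limit 45 → met
Not met: 3, 5, 8

3, 5, 8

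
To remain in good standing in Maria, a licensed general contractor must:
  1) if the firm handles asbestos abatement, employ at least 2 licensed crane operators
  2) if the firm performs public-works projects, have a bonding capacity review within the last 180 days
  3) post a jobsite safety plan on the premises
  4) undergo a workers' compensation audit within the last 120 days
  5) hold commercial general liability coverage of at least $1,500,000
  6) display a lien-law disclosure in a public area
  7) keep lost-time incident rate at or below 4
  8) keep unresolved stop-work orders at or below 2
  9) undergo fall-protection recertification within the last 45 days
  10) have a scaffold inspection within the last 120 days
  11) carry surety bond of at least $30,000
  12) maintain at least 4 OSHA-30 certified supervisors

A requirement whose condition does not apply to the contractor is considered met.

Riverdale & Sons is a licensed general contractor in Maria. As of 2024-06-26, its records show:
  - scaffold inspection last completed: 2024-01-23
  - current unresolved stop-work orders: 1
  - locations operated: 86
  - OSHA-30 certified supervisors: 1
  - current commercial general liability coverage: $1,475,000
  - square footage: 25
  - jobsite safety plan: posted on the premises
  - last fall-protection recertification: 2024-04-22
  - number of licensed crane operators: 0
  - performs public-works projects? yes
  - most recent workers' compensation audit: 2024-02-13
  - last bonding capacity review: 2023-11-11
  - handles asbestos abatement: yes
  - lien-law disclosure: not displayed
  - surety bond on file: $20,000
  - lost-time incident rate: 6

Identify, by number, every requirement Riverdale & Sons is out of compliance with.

1. condition 'handles asbestos abatement' holds; licensed crane operators 0 < 2 → not met
2. condition 'performs public-works projects' holds; bonding capacity review 228 days ago vs limit 180 → not met
3. jobsite safety plan present → met
4. workers' compensation audit 134 days ago vs limit 120 → not met
5. commercial general liability coverage $1,475,000 < $1,500,000 → not met
6. lien-law disclosure absent → not met
7. lost-time incident rate 6 > 4 → not met
8. unresolved stop-work orders 1 ≤ 2 → met
9. fall-protection recertification 65 days ago vs limit 45 → not met
10. scaffold inspection 155 days ago vs limit 120 → not met
11. surety bond $20,000 < $30,000 → not met
12. OSHA-30 certified supervisors 1 < 4 → not met
Not met: 1, 2, 4, 5, 6, 7, 9, 10, 11, 12

1, 2, 4, 5, 6, 7, 9, 10, 11, 12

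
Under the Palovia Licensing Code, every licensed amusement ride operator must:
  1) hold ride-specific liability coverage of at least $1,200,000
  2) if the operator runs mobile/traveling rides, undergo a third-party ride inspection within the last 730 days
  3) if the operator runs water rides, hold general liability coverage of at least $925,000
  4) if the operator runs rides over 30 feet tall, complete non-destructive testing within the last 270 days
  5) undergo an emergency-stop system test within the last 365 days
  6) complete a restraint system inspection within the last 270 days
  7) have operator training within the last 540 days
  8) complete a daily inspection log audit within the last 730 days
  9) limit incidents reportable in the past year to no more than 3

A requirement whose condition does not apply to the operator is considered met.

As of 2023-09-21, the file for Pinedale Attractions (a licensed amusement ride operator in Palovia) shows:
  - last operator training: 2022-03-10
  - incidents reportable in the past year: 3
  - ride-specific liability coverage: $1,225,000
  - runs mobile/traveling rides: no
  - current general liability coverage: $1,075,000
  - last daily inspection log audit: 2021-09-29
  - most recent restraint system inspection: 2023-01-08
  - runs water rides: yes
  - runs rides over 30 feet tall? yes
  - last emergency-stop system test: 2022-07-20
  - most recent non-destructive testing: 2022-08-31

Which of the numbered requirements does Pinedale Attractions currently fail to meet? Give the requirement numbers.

1. ride-specific liability coverage $1,225,000 ≥ $1,200,000 → met
2. condition 'runs mobile/traveling rides' does not hold → requirement n/a → met
3. condition 'runs water rides' holds; general liability coverage $1,075,000 ≥ $925,000 → met
4. condition 'runs rides over 30 feet tall' holds; non-destructive testing 386 days ago vs limit 270 → not met
5. emergency-stop system test 428 days ago vs limit 365 → not met
6. restraint system inspection 256 days ago vs limit 270 → met
7. operator training 560 days ago vs limit 540 → not met
8. daily inspection log audit 722 days ago vs limit 730 → met
9. incidents reportable in the past year 3 ≤ 3 → met
Not met: 4, 5, 7

4, 5, 7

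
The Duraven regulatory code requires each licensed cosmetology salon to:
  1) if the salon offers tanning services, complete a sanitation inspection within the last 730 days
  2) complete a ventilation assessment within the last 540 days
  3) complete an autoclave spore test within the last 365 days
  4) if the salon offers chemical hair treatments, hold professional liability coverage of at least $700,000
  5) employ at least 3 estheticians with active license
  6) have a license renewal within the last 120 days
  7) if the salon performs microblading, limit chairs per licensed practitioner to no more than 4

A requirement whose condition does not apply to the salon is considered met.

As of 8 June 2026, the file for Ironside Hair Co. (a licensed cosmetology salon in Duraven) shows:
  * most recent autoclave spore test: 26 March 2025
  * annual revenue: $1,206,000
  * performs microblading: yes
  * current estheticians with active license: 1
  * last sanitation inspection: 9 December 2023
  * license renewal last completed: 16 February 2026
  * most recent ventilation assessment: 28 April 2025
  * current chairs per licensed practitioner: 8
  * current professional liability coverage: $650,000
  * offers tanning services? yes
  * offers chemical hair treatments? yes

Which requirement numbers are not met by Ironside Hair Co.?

1, 3, 4, 5, 7

1. condition 'offers tanning services' holds; sanitation inspection 912 days ago vs limit 730 → not met
2. ventilation assessment 406 days ago vs limit 540 → met
3. autoclave spore test 439 days ago vs limit 365 → not met
4. condition 'offers chemical hair treatments' holds; professional liability coverage $650,000 < $700,000 → not met
5. estheticians with active license 1 < 3 → not met
6. license renewal 112 days ago vs limit 120 → met
7. condition 'performs microblading' holds; chairs per licensed practitioner 8 > 4 → not met
Not met: 1, 3, 4, 5, 7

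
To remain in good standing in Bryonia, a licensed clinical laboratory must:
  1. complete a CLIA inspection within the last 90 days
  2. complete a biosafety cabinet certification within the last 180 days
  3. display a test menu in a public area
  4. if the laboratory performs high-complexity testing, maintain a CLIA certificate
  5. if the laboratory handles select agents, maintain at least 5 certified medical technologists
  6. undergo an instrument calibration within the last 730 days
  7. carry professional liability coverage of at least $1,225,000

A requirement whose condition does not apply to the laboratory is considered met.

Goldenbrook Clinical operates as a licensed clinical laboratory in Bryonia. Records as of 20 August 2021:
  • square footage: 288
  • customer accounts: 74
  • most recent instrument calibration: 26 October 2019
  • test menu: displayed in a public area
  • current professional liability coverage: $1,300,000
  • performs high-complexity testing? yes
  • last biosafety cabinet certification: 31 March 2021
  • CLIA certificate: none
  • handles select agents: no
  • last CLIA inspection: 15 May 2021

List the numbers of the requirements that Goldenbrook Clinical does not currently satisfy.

1. CLIA inspection 97 days ago vs limit 90 → not met
2. biosafety cabinet certification 142 days ago vs limit 180 → met
3. test menu present → met
4. condition 'performs high-complexity testing' holds; CLIA certificate absent → not met
5. condition 'handles select agents' does not hold → requirement n/a → met
6. instrument calibration 664 days ago vs limit 730 → met
7. professional liability coverage $1,300,000 ≥ $1,225,000 → met
Not met: 1, 4

1, 4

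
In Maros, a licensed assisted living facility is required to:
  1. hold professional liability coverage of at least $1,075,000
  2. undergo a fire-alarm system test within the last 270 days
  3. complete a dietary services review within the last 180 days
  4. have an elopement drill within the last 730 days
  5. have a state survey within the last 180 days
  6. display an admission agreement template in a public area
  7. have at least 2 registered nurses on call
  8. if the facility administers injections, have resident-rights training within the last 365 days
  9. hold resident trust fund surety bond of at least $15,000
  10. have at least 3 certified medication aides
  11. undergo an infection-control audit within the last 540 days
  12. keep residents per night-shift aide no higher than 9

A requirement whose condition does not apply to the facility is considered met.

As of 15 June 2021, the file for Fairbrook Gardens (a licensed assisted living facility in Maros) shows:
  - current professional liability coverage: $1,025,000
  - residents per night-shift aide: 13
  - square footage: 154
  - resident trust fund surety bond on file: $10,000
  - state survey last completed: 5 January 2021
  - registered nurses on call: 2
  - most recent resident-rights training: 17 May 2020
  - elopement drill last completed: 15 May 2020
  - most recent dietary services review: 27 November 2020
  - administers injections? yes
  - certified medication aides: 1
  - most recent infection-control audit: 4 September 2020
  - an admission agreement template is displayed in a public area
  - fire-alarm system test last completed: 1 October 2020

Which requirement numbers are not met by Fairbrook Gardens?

1, 3, 8, 9, 10, 12

1. professional liability coverage $1,025,000 < $1,075,000 → not met
2. fire-alarm system test 257 days ago vs limit 270 → met
3. dietary services review 200 days ago vs limit 180 → not met
4. elopement drill 396 days ago vs limit 730 → met
5. state survey 161 days ago vs limit 180 → met
6. admission agreement template present → met
7. registered nurses on call 2 ≥ 2 → met
8. condition 'administers injections' holds; resident-rights training 394 days ago vs limit 365 → not met
9. resident trust fund surety bond $10,000 < $15,000 → not met
10. certified medication aides 1 < 3 → not met
11. infection-control audit 284 days ago vs limit 540 → met
12. residents per night-shift aide 13 > 9 → not met
Not met: 1, 3, 8, 9, 10, 12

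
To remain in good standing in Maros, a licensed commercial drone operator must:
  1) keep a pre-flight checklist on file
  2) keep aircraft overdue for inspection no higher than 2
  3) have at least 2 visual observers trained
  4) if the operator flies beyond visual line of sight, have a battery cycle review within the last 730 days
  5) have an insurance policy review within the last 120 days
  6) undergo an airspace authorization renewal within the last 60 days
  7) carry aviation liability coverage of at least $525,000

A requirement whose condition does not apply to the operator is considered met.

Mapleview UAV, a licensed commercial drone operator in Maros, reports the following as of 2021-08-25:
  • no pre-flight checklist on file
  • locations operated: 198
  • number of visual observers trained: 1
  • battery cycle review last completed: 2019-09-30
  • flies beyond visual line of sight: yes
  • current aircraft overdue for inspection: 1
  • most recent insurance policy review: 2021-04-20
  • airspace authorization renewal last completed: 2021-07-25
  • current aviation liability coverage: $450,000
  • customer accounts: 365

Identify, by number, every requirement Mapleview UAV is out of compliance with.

1. pre-flight checklist absent → not met
2. aircraft overdue for inspection 1 ≤ 2 → met
3. visual observers trained 1 < 2 → not met
4. condition 'flies beyond visual line of sight' holds; battery cycle review 695 days ago vs limit 730 → met
5. insurance policy review 127 days ago vs limit 120 → not met
6. airspace authorization renewal 31 days ago vs limit 60 → met
7. aviation liability coverage $450,000 < $525,000 → not met
Not met: 1, 3, 5, 7

1, 3, 5, 7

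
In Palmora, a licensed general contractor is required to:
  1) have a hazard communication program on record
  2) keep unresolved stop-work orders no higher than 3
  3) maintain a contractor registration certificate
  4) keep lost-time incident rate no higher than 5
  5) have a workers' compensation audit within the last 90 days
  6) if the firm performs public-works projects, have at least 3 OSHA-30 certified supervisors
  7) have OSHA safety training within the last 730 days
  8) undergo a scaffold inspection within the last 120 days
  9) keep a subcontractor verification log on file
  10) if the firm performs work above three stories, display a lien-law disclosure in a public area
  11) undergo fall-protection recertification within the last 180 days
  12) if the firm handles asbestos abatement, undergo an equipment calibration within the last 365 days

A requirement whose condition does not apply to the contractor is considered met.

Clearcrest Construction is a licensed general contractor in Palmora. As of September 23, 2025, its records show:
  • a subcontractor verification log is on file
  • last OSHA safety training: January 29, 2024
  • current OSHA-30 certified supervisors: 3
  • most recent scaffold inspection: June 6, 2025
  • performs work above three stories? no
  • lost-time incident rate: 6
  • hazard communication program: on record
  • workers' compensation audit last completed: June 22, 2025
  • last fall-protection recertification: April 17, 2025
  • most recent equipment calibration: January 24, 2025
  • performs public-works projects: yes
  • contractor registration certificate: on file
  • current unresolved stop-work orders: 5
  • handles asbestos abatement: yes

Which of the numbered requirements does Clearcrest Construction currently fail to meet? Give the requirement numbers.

1. hazard communication program present → met
2. unresolved stop-work orders 5 > 3 → not met
3. contractor registration certificate present → met
4. lost-time incident rate 6 > 5 → not met
5. workers' compensation audit 93 days ago vs limit 90 → not met
6. condition 'performs public-works projects' holds; OSHA-30 certified supervisors 3 ≥ 3 → met
7. OSHA safety training 603 days ago vs limit 730 → met
8. scaffold inspection 109 days ago vs limit 120 → met
9. subcontractor verification log present → met
10. condition 'performs work above three stories' does not hold → requirement n/a → met
11. fall-protection recertification 159 days ago vs limit 180 → met
12. condition 'handles asbestos abatement' holds; equipment calibration 242 days ago vs limit 365 → met
Not met: 2, 4, 5

2, 4, 5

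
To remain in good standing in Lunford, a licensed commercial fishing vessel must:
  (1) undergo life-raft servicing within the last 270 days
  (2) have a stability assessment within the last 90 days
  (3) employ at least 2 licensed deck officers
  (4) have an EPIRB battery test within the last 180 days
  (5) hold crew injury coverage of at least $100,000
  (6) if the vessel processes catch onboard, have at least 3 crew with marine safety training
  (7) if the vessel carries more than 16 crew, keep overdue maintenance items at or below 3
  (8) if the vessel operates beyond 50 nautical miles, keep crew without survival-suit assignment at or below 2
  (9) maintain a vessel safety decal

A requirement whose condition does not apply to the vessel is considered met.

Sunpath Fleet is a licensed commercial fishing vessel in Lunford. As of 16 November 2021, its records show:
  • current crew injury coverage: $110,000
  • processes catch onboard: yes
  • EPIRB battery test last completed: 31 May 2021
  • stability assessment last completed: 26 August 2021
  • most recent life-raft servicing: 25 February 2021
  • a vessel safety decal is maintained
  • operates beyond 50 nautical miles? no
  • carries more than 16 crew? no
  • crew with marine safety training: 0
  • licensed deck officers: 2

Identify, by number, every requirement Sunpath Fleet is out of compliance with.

6

1. life-raft servicing 264 days ago vs limit 270 → met
2. stability assessment 82 days ago vs limit 90 → met
3. licensed deck officers 2 ≥ 2 → met
4. EPIRB battery test 169 days ago vs limit 180 → met
5. crew injury coverage $110,000 ≥ $100,000 → met
6. condition 'processes catch onboard' holds; crew with marine safety training 0 < 3 → not met
7. condition 'carries more than 16 crew' does not hold → requirement n/a → met
8. condition 'operates beyond 50 nautical miles' does not hold → requirement n/a → met
9. vessel safety decal present → met
Not met: 6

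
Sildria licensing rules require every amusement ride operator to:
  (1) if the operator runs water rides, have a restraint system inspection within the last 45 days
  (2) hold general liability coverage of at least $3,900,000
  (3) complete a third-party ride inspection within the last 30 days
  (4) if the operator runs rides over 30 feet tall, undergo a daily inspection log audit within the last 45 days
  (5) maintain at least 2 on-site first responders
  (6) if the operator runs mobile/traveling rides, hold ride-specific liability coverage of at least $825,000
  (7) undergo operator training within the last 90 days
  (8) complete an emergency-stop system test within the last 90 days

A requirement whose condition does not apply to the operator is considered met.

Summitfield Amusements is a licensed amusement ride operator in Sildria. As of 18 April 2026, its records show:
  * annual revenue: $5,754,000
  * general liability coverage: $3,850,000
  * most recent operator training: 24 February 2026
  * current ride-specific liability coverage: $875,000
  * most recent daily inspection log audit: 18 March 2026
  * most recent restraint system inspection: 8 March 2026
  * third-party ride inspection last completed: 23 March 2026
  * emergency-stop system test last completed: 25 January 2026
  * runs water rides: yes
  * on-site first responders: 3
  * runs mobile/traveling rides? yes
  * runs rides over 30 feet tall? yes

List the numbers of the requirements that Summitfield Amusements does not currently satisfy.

2

1. condition 'runs water rides' holds; restraint system inspection 41 days ago vs limit 45 → met
2. general liability coverage $3,850,000 < $3,900,000 → not met
3. third-party ride inspection 26 days ago vs limit 30 → met
4. condition 'runs rides over 30 feet tall' holds; daily inspection log audit 31 days ago vs limit 45 → met
5. on-site first responders 3 ≥ 2 → met
6. condition 'runs mobile/traveling rides' holds; ride-specific liability coverage $875,000 ≥ $825,000 → met
7. operator training 53 days ago vs limit 90 → met
8. emergency-stop system test 83 days ago vs limit 90 → met
Not met: 2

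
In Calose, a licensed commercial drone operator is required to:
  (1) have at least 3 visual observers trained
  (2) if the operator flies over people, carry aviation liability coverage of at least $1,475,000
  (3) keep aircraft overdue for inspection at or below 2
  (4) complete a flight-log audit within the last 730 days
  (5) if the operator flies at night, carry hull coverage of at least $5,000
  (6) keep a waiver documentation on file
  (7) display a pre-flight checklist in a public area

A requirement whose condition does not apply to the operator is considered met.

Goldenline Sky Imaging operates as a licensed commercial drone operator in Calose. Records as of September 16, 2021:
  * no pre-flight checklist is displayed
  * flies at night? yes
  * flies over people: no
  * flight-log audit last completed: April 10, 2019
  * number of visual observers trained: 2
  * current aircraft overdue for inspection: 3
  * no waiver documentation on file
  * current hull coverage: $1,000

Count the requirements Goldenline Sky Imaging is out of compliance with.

6

1. visual observers trained 2 < 3 → not met
2. condition 'flies over people' does not hold → requirement n/a → met
3. aircraft overdue for inspection 3 > 2 → not met
4. flight-log audit 890 days ago vs limit 730 → not met
5. condition 'flies at night' holds; hull coverage $1,000 < $5,000 → not met
6. waiver documentation absent → not met
7. pre-flight checklist absent → not met
Not met: 6 of 7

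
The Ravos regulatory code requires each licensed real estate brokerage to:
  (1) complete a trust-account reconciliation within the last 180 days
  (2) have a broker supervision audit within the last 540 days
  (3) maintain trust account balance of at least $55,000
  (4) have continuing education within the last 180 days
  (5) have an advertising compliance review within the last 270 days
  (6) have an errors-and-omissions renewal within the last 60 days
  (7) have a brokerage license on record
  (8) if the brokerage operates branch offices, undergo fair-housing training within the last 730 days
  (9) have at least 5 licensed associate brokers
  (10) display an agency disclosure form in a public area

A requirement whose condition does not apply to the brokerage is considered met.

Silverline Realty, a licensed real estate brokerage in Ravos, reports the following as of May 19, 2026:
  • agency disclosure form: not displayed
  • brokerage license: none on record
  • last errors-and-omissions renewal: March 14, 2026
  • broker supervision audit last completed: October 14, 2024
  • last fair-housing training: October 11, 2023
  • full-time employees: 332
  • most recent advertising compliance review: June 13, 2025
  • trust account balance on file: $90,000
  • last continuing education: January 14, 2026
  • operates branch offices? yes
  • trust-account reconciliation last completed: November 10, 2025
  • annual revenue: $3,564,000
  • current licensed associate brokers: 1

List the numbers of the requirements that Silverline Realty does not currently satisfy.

1. trust-account reconciliation 190 days ago vs limit 180 → not met
2. broker supervision audit 582 days ago vs limit 540 → not met
3. trust account balance $90,000 ≥ $55,000 → met
4. continuing education 125 days ago vs limit 180 → met
5. advertising compliance review 340 days ago vs limit 270 → not met
6. errors-and-omissions renewal 66 days ago vs limit 60 → not met
7. brokerage license absent → not met
8. condition 'operates branch offices' holds; fair-housing training 951 days ago vs limit 730 → not met
9. licensed associate brokers 1 < 5 → not met
10. agency disclosure form absent → not met
Not met: 1, 2, 5, 6, 7, 8, 9, 10

1, 2, 5, 6, 7, 8, 9, 10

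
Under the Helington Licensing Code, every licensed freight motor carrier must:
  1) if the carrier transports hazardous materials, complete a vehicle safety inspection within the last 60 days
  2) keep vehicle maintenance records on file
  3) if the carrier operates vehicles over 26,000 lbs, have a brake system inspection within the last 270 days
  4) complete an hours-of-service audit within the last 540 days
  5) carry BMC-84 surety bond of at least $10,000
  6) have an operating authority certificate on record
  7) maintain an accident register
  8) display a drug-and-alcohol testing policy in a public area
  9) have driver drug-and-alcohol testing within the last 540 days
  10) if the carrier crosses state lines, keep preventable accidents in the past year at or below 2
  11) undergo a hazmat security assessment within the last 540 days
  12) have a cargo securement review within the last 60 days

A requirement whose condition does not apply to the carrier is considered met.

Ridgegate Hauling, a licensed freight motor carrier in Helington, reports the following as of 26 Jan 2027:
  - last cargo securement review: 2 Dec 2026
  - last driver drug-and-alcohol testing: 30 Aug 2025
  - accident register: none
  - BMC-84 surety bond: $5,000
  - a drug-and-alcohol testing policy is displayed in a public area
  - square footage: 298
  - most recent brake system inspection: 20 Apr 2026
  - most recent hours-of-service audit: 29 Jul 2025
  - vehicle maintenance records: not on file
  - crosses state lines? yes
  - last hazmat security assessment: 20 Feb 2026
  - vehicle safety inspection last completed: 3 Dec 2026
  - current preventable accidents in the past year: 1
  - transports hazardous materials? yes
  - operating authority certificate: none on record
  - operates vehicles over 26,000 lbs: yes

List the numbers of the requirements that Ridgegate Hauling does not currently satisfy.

2, 3, 4, 5, 6, 7

1. condition 'transports hazardous materials' holds; vehicle safety inspection 54 days ago vs limit 60 → met
2. vehicle maintenance records absent → not met
3. condition 'operates vehicles over 26,000 lbs' holds; brake system inspection 281 days ago vs limit 270 → not met
4. hours-of-service audit 546 days ago vs limit 540 → not met
5. BMC-84 surety bond $5,000 < $10,000 → not met
6. operating authority certificate absent → not met
7. accident register absent → not met
8. drug-and-alcohol testing policy present → met
9. driver drug-and-alcohol testing 514 days ago vs limit 540 → met
10. condition 'crosses state lines' holds; preventable accidents in the past year 1 ≤ 2 → met
11. hazmat security assessment 340 days ago vs limit 540 → met
12. cargo securement review 55 days ago vs limit 60 → met
Not met: 2, 3, 4, 5, 6, 7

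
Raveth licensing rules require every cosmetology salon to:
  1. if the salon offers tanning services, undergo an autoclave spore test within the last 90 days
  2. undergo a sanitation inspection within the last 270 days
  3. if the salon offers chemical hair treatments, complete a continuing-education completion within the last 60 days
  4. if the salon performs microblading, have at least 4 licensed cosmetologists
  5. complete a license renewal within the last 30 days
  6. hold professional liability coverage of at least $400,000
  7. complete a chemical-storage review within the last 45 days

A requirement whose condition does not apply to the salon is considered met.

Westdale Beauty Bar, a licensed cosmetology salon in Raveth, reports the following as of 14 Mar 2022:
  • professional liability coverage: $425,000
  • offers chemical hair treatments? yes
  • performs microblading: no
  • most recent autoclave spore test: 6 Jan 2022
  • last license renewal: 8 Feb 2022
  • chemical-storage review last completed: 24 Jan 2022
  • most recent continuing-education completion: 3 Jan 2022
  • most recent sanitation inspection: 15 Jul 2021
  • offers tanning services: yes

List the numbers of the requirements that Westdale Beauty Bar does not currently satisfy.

1. condition 'offers tanning services' holds; autoclave spore test 67 days ago vs limit 90 → met
2. sanitation inspection 242 days ago vs limit 270 → met
3. condition 'offers chemical hair treatments' holds; continuing-education completion 70 days ago vs limit 60 → not met
4. condition 'performs microblading' does not hold → requirement n/a → met
5. license renewal 34 days ago vs limit 30 → not met
6. professional liability coverage $425,000 ≥ $400,000 → met
7. chemical-storage review 49 days ago vs limit 45 → not met
Not met: 3, 5, 7

3, 5, 7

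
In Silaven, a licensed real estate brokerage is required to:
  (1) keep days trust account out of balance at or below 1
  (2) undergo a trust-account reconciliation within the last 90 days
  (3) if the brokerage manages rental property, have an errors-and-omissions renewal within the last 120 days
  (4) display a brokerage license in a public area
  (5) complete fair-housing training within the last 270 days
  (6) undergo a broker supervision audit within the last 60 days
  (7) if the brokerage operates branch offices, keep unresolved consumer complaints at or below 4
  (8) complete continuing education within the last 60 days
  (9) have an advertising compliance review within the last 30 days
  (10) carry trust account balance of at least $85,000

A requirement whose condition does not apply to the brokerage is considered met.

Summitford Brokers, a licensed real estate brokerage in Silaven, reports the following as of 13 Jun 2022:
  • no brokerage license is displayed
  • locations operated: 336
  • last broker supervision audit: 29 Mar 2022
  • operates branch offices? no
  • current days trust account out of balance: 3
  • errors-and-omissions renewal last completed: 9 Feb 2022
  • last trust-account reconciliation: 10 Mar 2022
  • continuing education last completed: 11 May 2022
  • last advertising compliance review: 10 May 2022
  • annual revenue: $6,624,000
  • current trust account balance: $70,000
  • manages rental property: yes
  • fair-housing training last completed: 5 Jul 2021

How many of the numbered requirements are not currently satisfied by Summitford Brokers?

8

1. days trust account out of balance 3 > 1 → not met
2. trust-account reconciliation 95 days ago vs limit 90 → not met
3. condition 'manages rental property' holds; errors-and-omissions renewal 124 days ago vs limit 120 → not met
4. brokerage license absent → not met
5. fair-housing training 343 days ago vs limit 270 → not met
6. broker supervision audit 76 days ago vs limit 60 → not met
7. condition 'operates branch offices' does not hold → requirement n/a → met
8. continuing education 33 days ago vs limit 60 → met
9. advertising compliance review 34 days ago vs limit 30 → not met
10. trust account balance $70,000 < $85,000 → not met
Not met: 8 of 10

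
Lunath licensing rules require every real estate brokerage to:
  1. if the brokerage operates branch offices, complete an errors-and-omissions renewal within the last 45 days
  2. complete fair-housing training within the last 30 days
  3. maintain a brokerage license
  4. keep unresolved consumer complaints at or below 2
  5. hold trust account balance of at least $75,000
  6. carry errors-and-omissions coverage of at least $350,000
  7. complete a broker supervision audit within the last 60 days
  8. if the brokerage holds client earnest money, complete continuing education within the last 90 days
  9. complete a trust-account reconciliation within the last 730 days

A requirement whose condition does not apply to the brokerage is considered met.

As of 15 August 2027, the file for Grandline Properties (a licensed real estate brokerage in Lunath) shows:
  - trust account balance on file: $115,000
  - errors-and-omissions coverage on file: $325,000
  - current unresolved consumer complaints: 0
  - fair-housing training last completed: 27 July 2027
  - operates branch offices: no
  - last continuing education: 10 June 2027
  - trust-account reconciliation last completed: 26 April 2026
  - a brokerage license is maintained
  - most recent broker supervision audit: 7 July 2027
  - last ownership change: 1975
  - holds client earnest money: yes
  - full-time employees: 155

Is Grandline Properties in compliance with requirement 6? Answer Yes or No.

No

6. errors-and-omissions coverage $325,000 < $350,000 → not met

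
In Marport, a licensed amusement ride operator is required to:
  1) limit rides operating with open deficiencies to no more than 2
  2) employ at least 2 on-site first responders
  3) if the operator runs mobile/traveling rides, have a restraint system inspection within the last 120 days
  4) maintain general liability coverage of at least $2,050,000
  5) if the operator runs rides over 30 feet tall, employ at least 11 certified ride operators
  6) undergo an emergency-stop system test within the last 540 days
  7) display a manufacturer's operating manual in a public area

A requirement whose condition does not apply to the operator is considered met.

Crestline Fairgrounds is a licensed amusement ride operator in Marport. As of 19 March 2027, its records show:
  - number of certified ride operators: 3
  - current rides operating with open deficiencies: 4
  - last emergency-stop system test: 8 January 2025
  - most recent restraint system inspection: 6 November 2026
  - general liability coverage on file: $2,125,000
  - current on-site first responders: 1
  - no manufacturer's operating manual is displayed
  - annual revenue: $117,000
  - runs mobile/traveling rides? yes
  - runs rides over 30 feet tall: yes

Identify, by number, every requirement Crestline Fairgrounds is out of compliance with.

1. rides operating with open deficiencies 4 > 2 → not met
2. on-site first responders 1 < 2 → not met
3. condition 'runs mobile/traveling rides' holds; restraint system inspection 133 days ago vs limit 120 → not met
4. general liability coverage $2,125,000 ≥ $2,050,000 → met
5. condition 'runs rides over 30 feet tall' holds; certified ride operators 3 < 11 → not met
6. emergency-stop system test 800 days ago vs limit 540 → not met
7. manufacturer's operating manual absent → not met
Not met: 1, 2, 3, 5, 6, 7

1, 2, 3, 5, 6, 7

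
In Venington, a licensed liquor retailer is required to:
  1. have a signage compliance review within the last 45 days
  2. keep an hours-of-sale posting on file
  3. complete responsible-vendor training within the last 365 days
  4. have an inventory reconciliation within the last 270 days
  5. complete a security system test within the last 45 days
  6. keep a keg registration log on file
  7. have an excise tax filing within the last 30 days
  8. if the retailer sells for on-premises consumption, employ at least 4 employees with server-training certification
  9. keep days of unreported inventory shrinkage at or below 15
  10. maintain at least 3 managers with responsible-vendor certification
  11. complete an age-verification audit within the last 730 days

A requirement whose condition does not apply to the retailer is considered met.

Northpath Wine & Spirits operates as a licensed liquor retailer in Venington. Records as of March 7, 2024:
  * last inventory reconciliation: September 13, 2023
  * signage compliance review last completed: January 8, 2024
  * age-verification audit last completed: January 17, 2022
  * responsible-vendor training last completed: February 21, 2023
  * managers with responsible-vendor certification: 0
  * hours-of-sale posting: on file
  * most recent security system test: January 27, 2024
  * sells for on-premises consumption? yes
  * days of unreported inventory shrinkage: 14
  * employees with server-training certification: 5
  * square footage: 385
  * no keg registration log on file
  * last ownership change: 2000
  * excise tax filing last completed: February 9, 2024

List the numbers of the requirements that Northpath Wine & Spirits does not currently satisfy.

1, 3, 6, 10, 11

1. signage compliance review 59 days ago vs limit 45 → not met
2. hours-of-sale posting present → met
3. responsible-vendor training 380 days ago vs limit 365 → not met
4. inventory reconciliation 176 days ago vs limit 270 → met
5. security system test 40 days ago vs limit 45 → met
6. keg registration log absent → not met
7. excise tax filing 27 days ago vs limit 30 → met
8. condition 'sells for on-premises consumption' holds; employees with server-training certification 5 ≥ 4 → met
9. days of unreported inventory shrinkage 14 ≤ 15 → met
10. managers with responsible-vendor certification 0 < 3 → not met
11. age-verification audit 780 days ago vs limit 730 → not met
Not met: 1, 3, 6, 10, 11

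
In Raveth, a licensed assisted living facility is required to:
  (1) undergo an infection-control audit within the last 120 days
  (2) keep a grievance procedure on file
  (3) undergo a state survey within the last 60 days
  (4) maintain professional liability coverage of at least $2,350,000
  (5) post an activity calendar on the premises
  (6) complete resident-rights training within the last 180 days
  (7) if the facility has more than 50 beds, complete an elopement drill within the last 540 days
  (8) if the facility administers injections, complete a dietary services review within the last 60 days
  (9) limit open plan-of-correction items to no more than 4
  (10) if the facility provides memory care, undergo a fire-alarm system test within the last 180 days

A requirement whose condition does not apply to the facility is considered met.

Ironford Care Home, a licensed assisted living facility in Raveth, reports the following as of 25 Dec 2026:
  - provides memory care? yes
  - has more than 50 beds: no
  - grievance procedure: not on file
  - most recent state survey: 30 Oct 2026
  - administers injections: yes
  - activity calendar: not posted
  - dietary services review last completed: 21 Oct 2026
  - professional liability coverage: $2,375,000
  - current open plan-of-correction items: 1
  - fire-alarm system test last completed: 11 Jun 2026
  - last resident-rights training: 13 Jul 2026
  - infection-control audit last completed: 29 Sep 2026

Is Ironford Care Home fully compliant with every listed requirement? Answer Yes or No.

1. infection-control audit 87 days ago vs limit 120 → met
2. grievance procedure absent → not met
3. state survey 56 days ago vs limit 60 → met
4. professional liability coverage $2,375,000 ≥ $2,350,000 → met
5. activity calendar absent → not met
6. resident-rights training 165 days ago vs limit 180 → met
7. condition 'has more than 50 beds' does not hold → requirement n/a → met
8. condition 'administers injections' holds; dietary services review 65 days ago vs limit 60 → not met
9. open plan-of-correction items 1 ≤ 4 → met
10. condition 'provides memory care' holds; fire-alarm system test 197 days ago vs limit 180 → not met
Not met: 2, 5, 8, 10

No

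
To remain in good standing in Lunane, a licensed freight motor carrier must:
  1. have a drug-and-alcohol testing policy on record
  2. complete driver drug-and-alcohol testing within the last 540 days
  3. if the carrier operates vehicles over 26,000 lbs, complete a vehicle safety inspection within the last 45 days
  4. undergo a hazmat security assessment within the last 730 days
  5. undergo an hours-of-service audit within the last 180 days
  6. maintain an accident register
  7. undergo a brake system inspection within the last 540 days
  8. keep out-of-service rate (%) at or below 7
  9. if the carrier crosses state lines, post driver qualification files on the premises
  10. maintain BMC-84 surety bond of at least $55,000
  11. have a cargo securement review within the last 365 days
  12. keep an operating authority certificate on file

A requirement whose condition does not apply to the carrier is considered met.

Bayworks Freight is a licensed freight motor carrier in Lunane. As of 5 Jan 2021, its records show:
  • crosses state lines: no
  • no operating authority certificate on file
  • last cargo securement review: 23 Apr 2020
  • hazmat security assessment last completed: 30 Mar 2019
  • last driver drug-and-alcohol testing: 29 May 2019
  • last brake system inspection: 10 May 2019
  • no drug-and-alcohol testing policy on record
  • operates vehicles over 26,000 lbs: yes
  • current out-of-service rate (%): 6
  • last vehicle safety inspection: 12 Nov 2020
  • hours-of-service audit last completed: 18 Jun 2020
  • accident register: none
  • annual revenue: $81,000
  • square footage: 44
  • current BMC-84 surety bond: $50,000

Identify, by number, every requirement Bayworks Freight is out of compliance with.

1, 2, 3, 5, 6, 7, 10, 12

1. drug-and-alcohol testing policy absent → not met
2. driver drug-and-alcohol testing 587 days ago vs limit 540 → not met
3. condition 'operates vehicles over 26,000 lbs' holds; vehicle safety inspection 54 days ago vs limit 45 → not met
4. hazmat security assessment 647 days ago vs limit 730 → met
5. hours-of-service audit 201 days ago vs limit 180 → not met
6. accident register absent → not met
7. brake system inspection 606 days ago vs limit 540 → not met
8. out-of-service rate (%) 6 ≤ 7 → met
9. condition 'crosses state lines' does not hold → requirement n/a → met
10. BMC-84 surety bond $50,000 < $55,000 → not met
11. cargo securement review 257 days ago vs limit 365 → met
12. operating authority certificate absent → not met
Not met: 1, 2, 3, 5, 6, 7, 10, 12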